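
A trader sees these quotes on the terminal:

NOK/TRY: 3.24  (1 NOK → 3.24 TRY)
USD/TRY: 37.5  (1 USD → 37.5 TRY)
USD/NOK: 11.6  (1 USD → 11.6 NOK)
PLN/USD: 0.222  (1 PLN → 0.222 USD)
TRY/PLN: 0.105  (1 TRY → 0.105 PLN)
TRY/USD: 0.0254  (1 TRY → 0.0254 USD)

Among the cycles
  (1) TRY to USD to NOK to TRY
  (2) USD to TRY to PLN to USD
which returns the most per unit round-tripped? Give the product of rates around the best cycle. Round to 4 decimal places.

(1) 0.0254 × 11.6 × 3.24 = 0.95463
(2) 37.5 × 0.105 × 0.222 = 0.87413
Highest is cycle (1) at 0.9546 (≤1, no arbitrage).

0.9546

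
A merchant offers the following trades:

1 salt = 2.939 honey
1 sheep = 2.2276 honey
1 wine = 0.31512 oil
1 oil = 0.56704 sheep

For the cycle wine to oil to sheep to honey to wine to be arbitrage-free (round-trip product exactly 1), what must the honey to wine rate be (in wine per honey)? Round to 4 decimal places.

Known legs of the cycle: 0.31512 × 0.56704 × 2.2276 = 0.39804014235648
For no arbitrage the full-cycle product must be 1, so the missing rate is 1 / 0.39804014235648 ≈ 2.512309.

2.5123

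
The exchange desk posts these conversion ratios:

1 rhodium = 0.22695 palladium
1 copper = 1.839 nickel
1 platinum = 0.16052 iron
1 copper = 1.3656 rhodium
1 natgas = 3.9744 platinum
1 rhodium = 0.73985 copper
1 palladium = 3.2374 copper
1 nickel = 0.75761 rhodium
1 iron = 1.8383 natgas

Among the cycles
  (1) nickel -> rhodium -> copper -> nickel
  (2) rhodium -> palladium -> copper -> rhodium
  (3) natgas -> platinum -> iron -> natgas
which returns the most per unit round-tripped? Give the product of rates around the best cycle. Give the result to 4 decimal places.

(1) 0.75761 × 0.73985 × 1.839 = 1.03079
(2) 0.22695 × 3.2374 × 1.3656 = 1.00334
(3) 3.9744 × 0.16052 × 1.8383 = 1.17278
Highest is cycle (3) at 1.1728 (>1, arbitrage).

1.1728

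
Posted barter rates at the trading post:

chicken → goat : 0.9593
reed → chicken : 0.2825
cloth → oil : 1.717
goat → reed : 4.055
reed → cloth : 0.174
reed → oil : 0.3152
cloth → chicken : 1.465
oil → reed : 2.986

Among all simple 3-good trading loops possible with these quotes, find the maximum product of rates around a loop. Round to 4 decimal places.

1.0989

chicken→goat→reed→chicken: 0.9593 × 4.055 × 0.2825 = 1.09891
reed→cloth→oil→reed: 0.174 × 1.717 × 2.986 = 0.89209
Maximum is chicken→goat→reed→chicken at 1.0989; arbitrage exists.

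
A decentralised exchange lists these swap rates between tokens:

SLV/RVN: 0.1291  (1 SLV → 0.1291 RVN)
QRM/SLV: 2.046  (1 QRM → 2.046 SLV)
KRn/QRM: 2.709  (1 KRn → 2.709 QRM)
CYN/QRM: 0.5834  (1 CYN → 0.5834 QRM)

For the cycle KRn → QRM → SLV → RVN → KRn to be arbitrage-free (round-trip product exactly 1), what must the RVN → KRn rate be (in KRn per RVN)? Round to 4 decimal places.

Known legs of the cycle: 2.709 × 2.046 × 0.1291 = 0.7155514674
For no arbitrage the full-cycle product must be 1, so the missing rate is 1 / 0.7155514674 ≈ 1.397524.

1.3975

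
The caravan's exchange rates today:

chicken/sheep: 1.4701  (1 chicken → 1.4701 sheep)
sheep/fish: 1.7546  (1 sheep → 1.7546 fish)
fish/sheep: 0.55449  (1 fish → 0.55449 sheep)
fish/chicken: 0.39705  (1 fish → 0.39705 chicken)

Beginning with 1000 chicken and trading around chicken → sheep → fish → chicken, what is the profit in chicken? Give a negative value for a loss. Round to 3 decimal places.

1000 chicken × 1.4701 = 1470.1 sheep
1470.1 sheep × 1.7546 = 2579.43746 fish
2579.43746 fish × 0.39705 = 1024.165643493 chicken
Net change: 1024.165643493 − 1000 = 24.165643493 chicken

24.166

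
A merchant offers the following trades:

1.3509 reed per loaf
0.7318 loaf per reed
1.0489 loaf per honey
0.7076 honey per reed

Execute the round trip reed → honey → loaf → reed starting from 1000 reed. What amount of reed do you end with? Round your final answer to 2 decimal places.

1002.64

1000 reed × 0.7076 = 707.6 honey
707.6 honey × 1.0489 = 742.20164 loaf
742.20164 loaf × 1.3509 = 1002.640195476 reed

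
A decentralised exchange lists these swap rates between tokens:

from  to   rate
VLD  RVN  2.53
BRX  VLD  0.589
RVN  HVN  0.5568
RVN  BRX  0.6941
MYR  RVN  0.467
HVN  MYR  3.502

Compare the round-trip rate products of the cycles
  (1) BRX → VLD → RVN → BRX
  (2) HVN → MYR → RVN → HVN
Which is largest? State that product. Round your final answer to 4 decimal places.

1.0343

(1) 0.589 × 2.53 × 0.6941 = 1.03433
(2) 3.502 × 0.467 × 0.5568 = 0.91061
Highest is cycle (1) at 1.0343 (>1, arbitrage).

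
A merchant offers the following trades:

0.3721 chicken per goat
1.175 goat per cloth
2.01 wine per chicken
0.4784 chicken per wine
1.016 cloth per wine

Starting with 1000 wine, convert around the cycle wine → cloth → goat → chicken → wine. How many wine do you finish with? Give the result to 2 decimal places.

892.87

1000 wine × 1.016 = 1016 cloth
1016 cloth × 1.175 = 1193.8 goat
1193.8 goat × 0.3721 = 444.21298 chicken
444.21298 chicken × 2.01 = 892.8680898 wine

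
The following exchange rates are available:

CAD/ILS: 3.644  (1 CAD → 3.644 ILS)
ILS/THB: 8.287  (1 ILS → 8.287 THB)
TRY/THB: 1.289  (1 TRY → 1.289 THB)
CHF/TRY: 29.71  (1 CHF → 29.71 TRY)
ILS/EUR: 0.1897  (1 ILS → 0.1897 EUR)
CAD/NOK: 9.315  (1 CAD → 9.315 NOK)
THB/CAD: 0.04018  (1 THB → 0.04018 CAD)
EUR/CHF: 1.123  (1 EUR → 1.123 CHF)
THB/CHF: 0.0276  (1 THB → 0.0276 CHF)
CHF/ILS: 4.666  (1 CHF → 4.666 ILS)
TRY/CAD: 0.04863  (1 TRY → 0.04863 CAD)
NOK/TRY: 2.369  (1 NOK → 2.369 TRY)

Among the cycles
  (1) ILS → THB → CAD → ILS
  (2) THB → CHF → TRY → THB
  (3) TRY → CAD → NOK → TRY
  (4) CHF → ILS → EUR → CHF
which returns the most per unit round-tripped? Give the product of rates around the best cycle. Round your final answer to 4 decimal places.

1.2133

(1) 8.287 × 0.04018 × 3.644 = 1.21335
(2) 0.0276 × 29.71 × 1.289 = 1.05697
(3) 0.04863 × 9.315 × 2.369 = 1.07313
(4) 4.666 × 0.1897 × 1.123 = 0.99401
Highest is cycle (1) at 1.2133 (>1, arbitrage).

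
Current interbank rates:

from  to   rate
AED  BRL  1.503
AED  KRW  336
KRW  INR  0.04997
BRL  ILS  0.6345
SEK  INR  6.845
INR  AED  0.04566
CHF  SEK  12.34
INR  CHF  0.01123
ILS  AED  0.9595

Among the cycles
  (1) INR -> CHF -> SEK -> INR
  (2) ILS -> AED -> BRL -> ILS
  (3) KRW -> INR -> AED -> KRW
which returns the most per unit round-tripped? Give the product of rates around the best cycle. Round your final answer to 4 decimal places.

(1) 0.01123 × 12.34 × 6.845 = 0.94857
(2) 0.9595 × 1.503 × 0.6345 = 0.91503
(3) 0.04997 × 0.04566 × 336 = 0.76663
Highest is cycle (1) at 0.9486 (≤1, no arbitrage).

0.9486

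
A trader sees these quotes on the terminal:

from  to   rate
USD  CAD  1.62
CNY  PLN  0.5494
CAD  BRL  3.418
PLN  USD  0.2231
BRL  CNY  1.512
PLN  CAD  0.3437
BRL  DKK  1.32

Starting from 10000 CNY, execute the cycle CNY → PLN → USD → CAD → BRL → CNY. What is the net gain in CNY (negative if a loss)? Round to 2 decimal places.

261.88

10000 CNY × 0.5494 = 5494 PLN
5494 PLN × 0.2231 = 1225.7114 USD
1225.7114 USD × 1.62 = 1985.652468 CAD
1985.652468 CAD × 3.418 = 6786.960135624 BRL
6786.960135624 BRL × 1.512 = 10261.883725063488 CNY
Net change: 10261.883725063488 − 10000 = 261.883725063488 CNY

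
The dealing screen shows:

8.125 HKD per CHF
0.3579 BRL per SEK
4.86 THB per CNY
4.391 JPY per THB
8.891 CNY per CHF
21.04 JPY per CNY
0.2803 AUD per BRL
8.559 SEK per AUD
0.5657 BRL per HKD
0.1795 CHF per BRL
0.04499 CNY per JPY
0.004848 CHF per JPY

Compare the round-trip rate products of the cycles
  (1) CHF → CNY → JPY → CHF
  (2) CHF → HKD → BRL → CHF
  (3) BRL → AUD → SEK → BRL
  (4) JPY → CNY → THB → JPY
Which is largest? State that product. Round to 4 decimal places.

(1) 8.891 × 21.04 × 0.004848 = 0.90690
(2) 8.125 × 0.5657 × 0.1795 = 0.82504
(3) 0.2803 × 8.559 × 0.3579 = 0.85863
(4) 0.04499 × 4.86 × 4.391 = 0.96010
Highest is cycle (4) at 0.9601 (≤1, no arbitrage).

0.9601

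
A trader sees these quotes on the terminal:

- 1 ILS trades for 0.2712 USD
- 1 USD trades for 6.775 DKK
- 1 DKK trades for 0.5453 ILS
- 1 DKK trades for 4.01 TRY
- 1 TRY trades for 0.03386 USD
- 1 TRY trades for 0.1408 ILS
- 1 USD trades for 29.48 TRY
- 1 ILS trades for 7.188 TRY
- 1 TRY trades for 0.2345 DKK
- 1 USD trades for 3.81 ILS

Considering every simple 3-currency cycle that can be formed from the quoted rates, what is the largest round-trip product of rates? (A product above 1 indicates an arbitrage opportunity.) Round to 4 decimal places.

ILS→USD→TRY→ILS: 0.2712 × 29.48 × 0.1408 = 1.12569
ILS→USD→DKK→ILS: 0.2712 × 6.775 × 0.5453 = 1.00192
ILS→TRY→USD→ILS: 7.188 × 0.03386 × 3.81 = 0.92730
DKK→TRY→USD→DKK: 4.01 × 0.03386 × 6.775 = 0.91990
ILS→TRY→DKK→ILS: 7.188 × 0.2345 × 0.5453 = 0.91915
Maximum is ILS→USD→TRY→ILS at 1.1257; arbitrage exists.

1.1257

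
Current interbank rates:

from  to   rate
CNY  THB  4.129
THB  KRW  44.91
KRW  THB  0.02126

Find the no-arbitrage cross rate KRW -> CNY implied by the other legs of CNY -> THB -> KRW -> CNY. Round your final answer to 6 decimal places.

0.005393

Known legs of the cycle: 4.129 × 44.91 = 185.43339
For no arbitrage the full-cycle product must be 1, so the missing rate is 1 / 185.43339 ≈ 0.00539277.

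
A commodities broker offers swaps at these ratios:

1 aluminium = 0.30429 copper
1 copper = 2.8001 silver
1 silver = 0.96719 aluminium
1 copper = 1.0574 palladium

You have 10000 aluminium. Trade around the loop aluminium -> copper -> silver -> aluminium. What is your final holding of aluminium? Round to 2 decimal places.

10000 aluminium × 0.30429 = 3042.9 copper
3042.9 copper × 2.8001 = 8520.42429 silver
8520.42429 silver × 0.96719 = 8240.8691690451 aluminium

8240.87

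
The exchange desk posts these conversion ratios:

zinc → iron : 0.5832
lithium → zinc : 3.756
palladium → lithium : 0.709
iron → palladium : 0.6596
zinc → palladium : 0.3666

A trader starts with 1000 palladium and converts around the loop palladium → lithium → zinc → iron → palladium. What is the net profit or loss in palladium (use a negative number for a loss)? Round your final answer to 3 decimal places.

24.401

1000 palladium × 0.709 = 709 lithium
709 lithium × 3.756 = 2663.004 zinc
2663.004 zinc × 0.5832 = 1553.0639328 iron
1553.0639328 iron × 0.6596 = 1024.40097007488 palladium
Net change: 1024.40097007488 − 1000 = 24.40097007488 palladium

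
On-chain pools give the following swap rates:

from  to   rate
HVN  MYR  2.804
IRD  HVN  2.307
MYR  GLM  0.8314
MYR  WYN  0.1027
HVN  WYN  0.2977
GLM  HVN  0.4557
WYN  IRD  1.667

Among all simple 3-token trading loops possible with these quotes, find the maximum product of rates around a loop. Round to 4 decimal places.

IRD→HVN→WYN→IRD: 2.307 × 0.2977 × 1.667 = 1.14489
MYR→GLM→HVN→MYR: 0.8314 × 0.4557 × 2.804 = 1.06235
Maximum is IRD→HVN→WYN→IRD at 1.1449; arbitrage exists.

1.1449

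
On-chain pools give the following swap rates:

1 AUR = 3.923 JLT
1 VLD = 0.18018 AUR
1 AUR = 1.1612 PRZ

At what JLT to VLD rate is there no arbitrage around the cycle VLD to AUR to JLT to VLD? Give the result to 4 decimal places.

Known legs of the cycle: 0.18018 × 3.923 = 0.70684614
For no arbitrage the full-cycle product must be 1, so the missing rate is 1 / 0.70684614 ≈ 1.414735.

1.4147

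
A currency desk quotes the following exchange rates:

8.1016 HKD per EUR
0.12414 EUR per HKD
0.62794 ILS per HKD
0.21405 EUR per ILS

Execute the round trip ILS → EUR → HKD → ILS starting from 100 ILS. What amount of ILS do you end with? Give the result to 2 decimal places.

108.89

100 ILS × 0.21405 = 21.405 EUR
21.405 EUR × 8.1016 = 173.414748 HKD
173.414748 HKD × 0.62794 = 108.89405685912 ILS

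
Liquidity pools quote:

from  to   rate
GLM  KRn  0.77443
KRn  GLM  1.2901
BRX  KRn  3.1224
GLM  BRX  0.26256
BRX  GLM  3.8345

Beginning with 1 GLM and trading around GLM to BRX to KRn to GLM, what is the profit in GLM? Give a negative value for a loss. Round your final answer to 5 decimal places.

1 GLM × 0.26256 = 0.26256 BRX
0.26256 BRX × 3.1224 = 0.819817344 KRn
0.819817344 KRn × 1.2901 = 1.0576463554944 GLM
Net change: 1.0576463554944 − 1 = 0.0576463554944 GLM

0.05765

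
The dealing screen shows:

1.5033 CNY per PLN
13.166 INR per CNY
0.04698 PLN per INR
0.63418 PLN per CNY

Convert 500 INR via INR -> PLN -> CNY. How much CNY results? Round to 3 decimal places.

35.313

500 INR × 0.04698 = 23.49 PLN
23.49 PLN × 1.5033 = 35.312517 CNY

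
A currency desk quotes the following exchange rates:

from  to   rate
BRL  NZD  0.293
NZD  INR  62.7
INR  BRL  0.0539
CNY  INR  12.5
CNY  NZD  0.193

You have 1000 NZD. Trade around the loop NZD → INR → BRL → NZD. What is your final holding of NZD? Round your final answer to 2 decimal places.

1000 NZD × 62.7 = 62700 INR
62700 INR × 0.0539 = 3379.53 BRL
3379.53 BRL × 0.293 = 990.20229 NZD

990.20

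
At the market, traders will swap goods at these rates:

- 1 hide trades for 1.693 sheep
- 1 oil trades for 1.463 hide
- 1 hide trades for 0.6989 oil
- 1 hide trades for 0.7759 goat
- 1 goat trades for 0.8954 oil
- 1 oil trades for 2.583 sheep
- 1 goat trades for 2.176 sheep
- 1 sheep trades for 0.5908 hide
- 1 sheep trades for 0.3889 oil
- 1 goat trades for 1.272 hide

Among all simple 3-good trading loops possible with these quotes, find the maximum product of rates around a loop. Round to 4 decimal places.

hide→oil→sheep→hide: 0.6989 × 2.583 × 0.5908 = 1.06655
hide→goat→oil→hide: 0.7759 × 0.8954 × 1.463 = 1.01641
hide→goat→sheep→hide: 0.7759 × 2.176 × 0.5908 = 0.99748
hide→sheep→oil→hide: 1.693 × 0.3889 × 1.463 = 0.96325
Maximum is hide→oil→sheep→hide at 1.0665; arbitrage exists.

1.0665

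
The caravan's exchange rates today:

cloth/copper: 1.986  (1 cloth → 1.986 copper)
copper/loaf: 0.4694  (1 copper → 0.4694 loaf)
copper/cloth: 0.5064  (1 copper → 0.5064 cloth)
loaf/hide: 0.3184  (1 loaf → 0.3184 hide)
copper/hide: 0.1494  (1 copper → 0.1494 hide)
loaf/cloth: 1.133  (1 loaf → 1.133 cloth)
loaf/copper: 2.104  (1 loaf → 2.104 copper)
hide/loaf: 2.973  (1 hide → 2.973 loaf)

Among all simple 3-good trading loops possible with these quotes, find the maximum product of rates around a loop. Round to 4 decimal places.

1.0562

loaf→cloth→copper→loaf: 1.133 × 1.986 × 0.4694 = 1.05621
hide→loaf→copper→hide: 2.973 × 2.104 × 0.1494 = 0.93453
Maximum is loaf→cloth→copper→loaf at 1.0562; arbitrage exists.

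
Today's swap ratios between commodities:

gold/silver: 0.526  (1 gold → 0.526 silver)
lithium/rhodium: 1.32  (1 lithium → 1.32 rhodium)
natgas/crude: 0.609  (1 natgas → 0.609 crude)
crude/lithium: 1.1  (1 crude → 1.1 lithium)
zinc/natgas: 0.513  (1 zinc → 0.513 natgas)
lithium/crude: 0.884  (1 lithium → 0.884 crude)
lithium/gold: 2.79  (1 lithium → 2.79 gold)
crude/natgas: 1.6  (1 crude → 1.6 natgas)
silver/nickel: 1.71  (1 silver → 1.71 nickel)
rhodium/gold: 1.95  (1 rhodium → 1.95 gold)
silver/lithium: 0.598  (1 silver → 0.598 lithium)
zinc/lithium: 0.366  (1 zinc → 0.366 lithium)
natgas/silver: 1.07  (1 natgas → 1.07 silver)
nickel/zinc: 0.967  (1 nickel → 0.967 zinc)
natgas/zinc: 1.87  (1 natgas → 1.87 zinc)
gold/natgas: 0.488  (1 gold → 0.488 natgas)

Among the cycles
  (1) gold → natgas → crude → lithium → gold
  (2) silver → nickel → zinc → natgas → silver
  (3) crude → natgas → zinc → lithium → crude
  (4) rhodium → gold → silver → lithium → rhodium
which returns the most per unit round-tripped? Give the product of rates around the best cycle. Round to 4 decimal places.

(1) 0.488 × 0.609 × 1.1 × 2.79 = 0.91208
(2) 1.71 × 0.967 × 0.513 × 1.07 = 0.90766
(3) 1.6 × 1.87 × 0.366 × 0.884 = 0.96804
(4) 1.95 × 0.526 × 0.598 × 1.32 = 0.80965
Highest is cycle (3) at 0.9680 (≤1, no arbitrage).

0.9680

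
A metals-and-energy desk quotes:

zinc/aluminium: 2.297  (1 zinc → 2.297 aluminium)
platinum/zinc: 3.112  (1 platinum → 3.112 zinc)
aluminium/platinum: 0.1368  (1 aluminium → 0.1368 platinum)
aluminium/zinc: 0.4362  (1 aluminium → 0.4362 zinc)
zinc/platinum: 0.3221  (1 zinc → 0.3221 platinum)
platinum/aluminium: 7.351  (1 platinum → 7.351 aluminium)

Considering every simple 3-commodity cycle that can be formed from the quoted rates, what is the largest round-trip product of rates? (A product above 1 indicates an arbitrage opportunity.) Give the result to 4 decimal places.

zinc→platinum→aluminium→zinc: 0.3221 × 7.351 × 0.4362 = 1.03282
zinc→aluminium→platinum→zinc: 2.297 × 0.1368 × 3.112 = 0.97788
Maximum is zinc→platinum→aluminium→zinc at 1.0328; arbitrage exists.

1.0328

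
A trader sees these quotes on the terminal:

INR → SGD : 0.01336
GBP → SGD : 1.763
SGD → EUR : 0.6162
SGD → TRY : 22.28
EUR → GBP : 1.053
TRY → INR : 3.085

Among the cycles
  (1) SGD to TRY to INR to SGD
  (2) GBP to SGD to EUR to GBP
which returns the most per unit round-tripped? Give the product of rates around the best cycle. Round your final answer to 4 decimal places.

1.1439

(1) 22.28 × 3.085 × 0.01336 = 0.91828
(2) 1.763 × 0.6162 × 1.053 = 1.14394
Highest is cycle (2) at 1.1439 (>1, arbitrage).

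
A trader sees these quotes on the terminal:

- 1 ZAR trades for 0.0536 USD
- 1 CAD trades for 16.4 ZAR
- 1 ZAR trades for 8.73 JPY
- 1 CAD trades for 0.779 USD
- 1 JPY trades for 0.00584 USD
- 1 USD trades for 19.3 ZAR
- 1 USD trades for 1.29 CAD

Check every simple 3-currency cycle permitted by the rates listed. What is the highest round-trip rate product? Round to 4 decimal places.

1.1340

USD→CAD→ZAR→USD: 1.29 × 16.4 × 0.0536 = 1.13396
USD→ZAR→JPY→USD: 19.3 × 8.73 × 0.00584 = 0.98398
Maximum is USD→CAD→ZAR→USD at 1.1340; arbitrage exists.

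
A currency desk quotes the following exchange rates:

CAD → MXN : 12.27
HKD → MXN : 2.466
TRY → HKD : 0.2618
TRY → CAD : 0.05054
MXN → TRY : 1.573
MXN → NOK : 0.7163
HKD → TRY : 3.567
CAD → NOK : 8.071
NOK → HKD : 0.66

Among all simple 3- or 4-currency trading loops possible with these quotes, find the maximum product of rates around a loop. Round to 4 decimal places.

HKD→MXN→NOK→HKD: 2.466 × 0.7163 × 0.66 = 1.16582
HKD→MXN→TRY→HKD: 2.466 × 1.573 × 0.2618 = 1.01553
CAD→MXN→TRY→CAD: 12.27 × 1.573 × 0.05054 = 0.97546
CAD→NOK→HKD→TRY→CAD: 8.071 × 0.66 × 3.567 × 0.05054 = 0.96031
Maximum is HKD→MXN→NOK→HKD at 1.1658; arbitrage exists.

1.1658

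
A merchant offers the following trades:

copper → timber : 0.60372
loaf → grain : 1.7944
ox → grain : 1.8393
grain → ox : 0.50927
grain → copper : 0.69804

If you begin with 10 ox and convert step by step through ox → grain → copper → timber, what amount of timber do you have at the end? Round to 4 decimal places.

10 ox × 1.8393 = 18.393 grain
18.393 grain × 0.69804 = 12.83904972 copper
12.83904972 copper × 0.60372 = 7.7511910969584 timber

7.7512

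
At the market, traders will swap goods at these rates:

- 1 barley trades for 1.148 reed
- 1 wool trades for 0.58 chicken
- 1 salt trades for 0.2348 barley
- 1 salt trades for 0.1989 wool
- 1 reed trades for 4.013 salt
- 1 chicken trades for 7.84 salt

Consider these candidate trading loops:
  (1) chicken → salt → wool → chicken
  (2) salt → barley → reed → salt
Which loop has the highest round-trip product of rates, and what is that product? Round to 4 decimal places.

1.0817

(1) 7.84 × 0.1989 × 0.58 = 0.90444
(2) 0.2348 × 1.148 × 4.013 = 1.08171
Highest is cycle (2) at 1.0817 (>1, arbitrage).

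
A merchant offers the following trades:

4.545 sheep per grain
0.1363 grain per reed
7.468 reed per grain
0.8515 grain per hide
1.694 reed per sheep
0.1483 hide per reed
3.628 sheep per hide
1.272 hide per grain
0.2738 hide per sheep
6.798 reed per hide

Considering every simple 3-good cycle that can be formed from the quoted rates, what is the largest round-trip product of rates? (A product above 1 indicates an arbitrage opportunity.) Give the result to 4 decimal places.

hide→reed→grain→hide: 6.798 × 0.1363 × 1.272 = 1.17859
hide→grain→sheep→hide: 0.8515 × 4.545 × 0.2738 = 1.05962
reed→grain→sheep→reed: 0.1363 × 4.545 × 1.694 = 1.04941
hide→grain→reed→hide: 0.8515 × 7.468 × 0.1483 = 0.94304
hide→sheep→reed→hide: 3.628 × 1.694 × 0.1483 = 0.91143
Maximum is hide→reed→grain→hide at 1.1786; arbitrage exists.

1.1786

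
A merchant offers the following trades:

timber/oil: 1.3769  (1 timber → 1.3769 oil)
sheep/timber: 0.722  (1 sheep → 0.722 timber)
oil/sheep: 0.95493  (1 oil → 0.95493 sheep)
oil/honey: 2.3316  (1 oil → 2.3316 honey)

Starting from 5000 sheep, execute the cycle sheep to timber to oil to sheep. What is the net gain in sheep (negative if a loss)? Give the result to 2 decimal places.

-253.42

5000 sheep × 0.722 = 3610 timber
3610 timber × 1.3769 = 4970.609 oil
4970.609 oil × 0.95493 = 4746.58365237 sheep
Net change: 4746.58365237 − 5000 = -253.41634763 sheep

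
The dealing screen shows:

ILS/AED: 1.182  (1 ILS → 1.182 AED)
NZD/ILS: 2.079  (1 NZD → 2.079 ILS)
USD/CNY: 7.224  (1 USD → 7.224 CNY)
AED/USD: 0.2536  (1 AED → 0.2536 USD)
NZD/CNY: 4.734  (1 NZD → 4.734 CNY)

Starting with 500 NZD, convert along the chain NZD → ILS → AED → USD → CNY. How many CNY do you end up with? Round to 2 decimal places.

2250.97

500 NZD × 2.079 = 1039.5 ILS
1039.5 ILS × 1.182 = 1228.689 AED
1228.689 AED × 0.2536 = 311.5955304 USD
311.5955304 USD × 7.224 = 2250.9661116096 CNY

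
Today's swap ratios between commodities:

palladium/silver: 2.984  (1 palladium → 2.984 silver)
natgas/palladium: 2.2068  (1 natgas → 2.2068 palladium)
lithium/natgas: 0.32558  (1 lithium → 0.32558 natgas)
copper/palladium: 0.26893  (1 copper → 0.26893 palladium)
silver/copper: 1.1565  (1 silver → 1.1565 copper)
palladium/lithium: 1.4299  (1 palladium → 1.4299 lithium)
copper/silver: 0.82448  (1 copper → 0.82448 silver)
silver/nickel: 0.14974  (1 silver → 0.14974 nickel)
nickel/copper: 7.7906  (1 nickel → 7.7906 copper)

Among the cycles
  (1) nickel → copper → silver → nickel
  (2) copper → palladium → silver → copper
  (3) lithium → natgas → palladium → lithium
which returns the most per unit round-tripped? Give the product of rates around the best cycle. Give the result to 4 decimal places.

1.0274

(1) 7.7906 × 0.82448 × 0.14974 = 0.96181
(2) 0.26893 × 2.984 × 1.1565 = 0.92808
(3) 0.32558 × 2.2068 × 1.4299 = 1.02737
Highest is cycle (3) at 1.0274 (>1, arbitrage).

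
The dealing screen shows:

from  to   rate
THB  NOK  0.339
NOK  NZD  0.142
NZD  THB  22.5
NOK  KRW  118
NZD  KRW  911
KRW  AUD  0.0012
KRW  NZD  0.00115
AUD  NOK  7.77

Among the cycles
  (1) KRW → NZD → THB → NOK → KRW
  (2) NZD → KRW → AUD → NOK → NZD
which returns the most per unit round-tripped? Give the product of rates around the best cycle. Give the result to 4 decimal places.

1.2062

(1) 0.00115 × 22.5 × 0.339 × 118 = 1.03505
(2) 911 × 0.0012 × 7.77 × 0.142 = 1.20617
Highest is cycle (2) at 1.2062 (>1, arbitrage).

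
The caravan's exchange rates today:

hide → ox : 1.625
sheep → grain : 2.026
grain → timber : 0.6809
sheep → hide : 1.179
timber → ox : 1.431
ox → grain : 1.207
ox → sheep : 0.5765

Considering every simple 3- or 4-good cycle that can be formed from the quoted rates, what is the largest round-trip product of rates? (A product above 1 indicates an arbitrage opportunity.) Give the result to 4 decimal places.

1.1761

timber→ox→grain→timber: 1.431 × 1.207 × 0.6809 = 1.17606
sheep→grain→timber→ox→sheep: 2.026 × 0.6809 × 1.431 × 0.5765 = 1.13805
hide→ox→sheep→hide: 1.625 × 0.5765 × 1.179 = 1.10450
Maximum is timber→ox→grain→timber at 1.1761; arbitrage exists.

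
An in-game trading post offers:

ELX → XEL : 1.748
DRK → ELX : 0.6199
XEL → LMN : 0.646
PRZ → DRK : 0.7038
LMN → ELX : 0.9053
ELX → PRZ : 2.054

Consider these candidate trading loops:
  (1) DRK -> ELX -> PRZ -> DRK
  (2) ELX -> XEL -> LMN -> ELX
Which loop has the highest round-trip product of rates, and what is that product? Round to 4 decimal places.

1.0223

(1) 0.6199 × 2.054 × 0.7038 = 0.89613
(2) 1.748 × 0.646 × 0.9053 = 1.02227
Highest is cycle (2) at 1.0223 (>1, arbitrage).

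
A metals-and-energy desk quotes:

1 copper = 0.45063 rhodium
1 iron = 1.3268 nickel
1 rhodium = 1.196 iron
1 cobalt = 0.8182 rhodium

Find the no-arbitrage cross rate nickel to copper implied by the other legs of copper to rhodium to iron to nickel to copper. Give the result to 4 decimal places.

Known legs of the cycle: 0.45063 × 1.196 × 1.3268 = 0.715083477264
For no arbitrage the full-cycle product must be 1, so the missing rate is 1 / 0.715083477264 ≈ 1.398438.

1.3984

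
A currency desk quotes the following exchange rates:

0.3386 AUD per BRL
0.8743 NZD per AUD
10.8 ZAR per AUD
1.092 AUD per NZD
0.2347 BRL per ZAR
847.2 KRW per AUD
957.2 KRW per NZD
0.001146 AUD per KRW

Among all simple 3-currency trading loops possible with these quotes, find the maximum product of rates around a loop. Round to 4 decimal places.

0.9591

KRW→AUD→NZD→KRW: 0.001146 × 0.8743 × 957.2 = 0.95906
ZAR→BRL→AUD→ZAR: 0.2347 × 0.3386 × 10.8 = 0.85827
Maximum is KRW→AUD→NZD→KRW at 0.9591; no arbitrage — every cycle loses value.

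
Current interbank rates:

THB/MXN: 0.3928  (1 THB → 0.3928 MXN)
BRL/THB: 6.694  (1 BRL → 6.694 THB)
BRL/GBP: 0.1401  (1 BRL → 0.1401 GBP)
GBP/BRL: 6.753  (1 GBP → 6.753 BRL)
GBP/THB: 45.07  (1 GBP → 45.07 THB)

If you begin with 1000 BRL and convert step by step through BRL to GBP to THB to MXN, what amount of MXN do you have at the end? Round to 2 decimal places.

2480.26

1000 BRL × 0.1401 = 140.1 GBP
140.1 GBP × 45.07 = 6314.307 THB
6314.307 THB × 0.3928 = 2480.2597896 MXN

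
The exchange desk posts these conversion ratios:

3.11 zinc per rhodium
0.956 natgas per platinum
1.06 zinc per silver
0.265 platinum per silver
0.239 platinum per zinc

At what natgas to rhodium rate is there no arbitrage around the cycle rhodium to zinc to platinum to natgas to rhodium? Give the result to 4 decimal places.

1.4073

Known legs of the cycle: 3.11 × 0.239 × 0.956 = 0.71058524
For no arbitrage the full-cycle product must be 1, so the missing rate is 1 / 0.71058524 ≈ 1.407291.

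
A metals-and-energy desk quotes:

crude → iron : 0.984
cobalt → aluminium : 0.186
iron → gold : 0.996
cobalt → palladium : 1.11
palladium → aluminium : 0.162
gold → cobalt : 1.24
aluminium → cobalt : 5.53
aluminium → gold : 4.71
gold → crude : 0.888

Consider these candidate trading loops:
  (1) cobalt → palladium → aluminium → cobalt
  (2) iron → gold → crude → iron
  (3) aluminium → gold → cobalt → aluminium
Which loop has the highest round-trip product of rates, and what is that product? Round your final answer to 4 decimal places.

1.0863

(1) 1.11 × 0.162 × 5.53 = 0.99440
(2) 0.996 × 0.888 × 0.984 = 0.87030
(3) 4.71 × 1.24 × 0.186 = 1.08631
Highest is cycle (3) at 1.0863 (>1, arbitrage).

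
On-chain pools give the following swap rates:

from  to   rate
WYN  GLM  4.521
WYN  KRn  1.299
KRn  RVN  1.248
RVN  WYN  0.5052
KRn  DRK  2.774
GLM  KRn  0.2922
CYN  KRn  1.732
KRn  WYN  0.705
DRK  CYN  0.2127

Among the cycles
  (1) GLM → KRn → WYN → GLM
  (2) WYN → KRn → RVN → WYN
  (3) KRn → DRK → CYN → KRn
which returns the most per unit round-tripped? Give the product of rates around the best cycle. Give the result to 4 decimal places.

1.0219

(1) 0.2922 × 0.705 × 4.521 = 0.93133
(2) 1.299 × 1.248 × 0.5052 = 0.81901
(3) 2.774 × 0.2127 × 1.732 = 1.02193
Highest is cycle (3) at 1.0219 (>1, arbitrage).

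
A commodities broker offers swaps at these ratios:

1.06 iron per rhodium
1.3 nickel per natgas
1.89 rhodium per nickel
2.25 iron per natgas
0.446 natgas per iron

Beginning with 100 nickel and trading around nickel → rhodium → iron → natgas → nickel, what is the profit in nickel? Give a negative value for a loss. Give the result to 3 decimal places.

100 nickel × 1.89 = 189 rhodium
189 rhodium × 1.06 = 200.34 iron
200.34 iron × 0.446 = 89.35164 natgas
89.35164 natgas × 1.3 = 116.157132 nickel
Net change: 116.157132 − 100 = 16.157132 nickel

16.157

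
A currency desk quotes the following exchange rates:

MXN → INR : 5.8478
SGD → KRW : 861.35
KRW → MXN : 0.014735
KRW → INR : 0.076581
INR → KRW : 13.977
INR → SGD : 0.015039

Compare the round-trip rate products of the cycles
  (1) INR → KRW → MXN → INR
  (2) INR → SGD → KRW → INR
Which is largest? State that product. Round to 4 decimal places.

(1) 13.977 × 0.014735 × 5.8478 = 1.20436
(2) 0.015039 × 861.35 × 0.076581 = 0.99202
Highest is cycle (1) at 1.2044 (>1, arbitrage).

1.2044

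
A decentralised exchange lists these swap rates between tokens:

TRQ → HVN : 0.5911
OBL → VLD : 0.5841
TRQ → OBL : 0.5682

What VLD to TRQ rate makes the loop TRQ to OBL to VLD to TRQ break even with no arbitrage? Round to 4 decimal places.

3.0131

Known legs of the cycle: 0.5682 × 0.5841 = 0.33188562
For no arbitrage the full-cycle product must be 1, so the missing rate is 1 / 0.33188562 ≈ 3.013086.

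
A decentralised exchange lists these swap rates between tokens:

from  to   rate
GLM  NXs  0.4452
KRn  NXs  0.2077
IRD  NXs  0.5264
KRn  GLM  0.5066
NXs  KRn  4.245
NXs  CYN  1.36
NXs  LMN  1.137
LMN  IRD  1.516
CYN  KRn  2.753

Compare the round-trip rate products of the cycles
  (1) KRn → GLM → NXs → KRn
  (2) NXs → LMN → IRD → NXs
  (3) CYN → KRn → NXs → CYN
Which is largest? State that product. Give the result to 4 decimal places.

(1) 0.5066 × 0.4452 × 4.245 = 0.95741
(2) 1.137 × 1.516 × 0.5264 = 0.90735
(3) 2.753 × 0.2077 × 1.36 = 0.77765
Highest is cycle (1) at 0.9574 (≤1, no arbitrage).

0.9574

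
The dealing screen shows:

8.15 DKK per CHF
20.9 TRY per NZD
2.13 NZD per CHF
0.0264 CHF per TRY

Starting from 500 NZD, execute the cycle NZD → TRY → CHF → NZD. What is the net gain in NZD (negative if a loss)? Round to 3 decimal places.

87.624

500 NZD × 20.9 = 10450 TRY
10450 TRY × 0.0264 = 275.88 CHF
275.88 CHF × 2.13 = 587.6244 NZD
Net change: 587.6244 − 500 = 87.6244 NZD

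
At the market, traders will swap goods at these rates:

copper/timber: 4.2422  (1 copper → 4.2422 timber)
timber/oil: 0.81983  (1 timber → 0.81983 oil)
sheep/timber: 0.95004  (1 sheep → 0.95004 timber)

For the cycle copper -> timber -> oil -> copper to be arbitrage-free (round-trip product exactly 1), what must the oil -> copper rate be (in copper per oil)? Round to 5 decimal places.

Known legs of the cycle: 4.2422 × 0.81983 = 3.477882826
For no arbitrage the full-cycle product must be 1, so the missing rate is 1 / 3.477882826 ≈ 0.2875313.

0.28753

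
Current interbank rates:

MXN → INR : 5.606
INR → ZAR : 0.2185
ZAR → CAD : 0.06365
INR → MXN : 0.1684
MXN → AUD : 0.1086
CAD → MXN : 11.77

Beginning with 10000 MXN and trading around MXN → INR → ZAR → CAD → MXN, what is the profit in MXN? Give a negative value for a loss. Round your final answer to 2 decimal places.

-823.45

10000 MXN × 5.606 = 56060 INR
56060 INR × 0.2185 = 12249.11 ZAR
12249.11 ZAR × 0.06365 = 779.6558515 CAD
779.6558515 CAD × 11.77 = 9176.549372155 MXN
Net change: 9176.549372155 − 10000 = -823.450627845 MXN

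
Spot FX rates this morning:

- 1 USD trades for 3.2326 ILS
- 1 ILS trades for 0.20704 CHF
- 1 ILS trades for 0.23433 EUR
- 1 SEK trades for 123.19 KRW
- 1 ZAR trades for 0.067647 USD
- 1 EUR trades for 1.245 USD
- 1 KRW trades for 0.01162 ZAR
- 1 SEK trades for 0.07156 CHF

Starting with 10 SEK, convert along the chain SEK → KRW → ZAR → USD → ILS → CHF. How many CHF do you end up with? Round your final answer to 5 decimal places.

10 SEK × 123.19 = 1231.9 KRW
1231.9 KRW × 0.01162 = 14.314678 ZAR
14.314678 ZAR × 0.067647 = 0.968345022666 USD
0.968345022666 USD × 3.2326 = 3.1302721202701116 ILS
3.1302721202701116 ILS × 0.20704 = 0.648091539780723905664 CHF

0.64809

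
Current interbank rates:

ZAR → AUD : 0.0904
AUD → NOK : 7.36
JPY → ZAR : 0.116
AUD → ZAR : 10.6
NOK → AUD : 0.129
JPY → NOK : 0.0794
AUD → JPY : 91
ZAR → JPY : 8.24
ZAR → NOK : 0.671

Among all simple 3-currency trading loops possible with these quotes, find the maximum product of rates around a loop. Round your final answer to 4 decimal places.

AUD→JPY→ZAR→AUD: 91 × 0.116 × 0.0904 = 0.95426
NOK→AUD→JPY→NOK: 0.129 × 91 × 0.0794 = 0.93208
NOK→AUD→ZAR→NOK: 0.129 × 10.6 × 0.671 = 0.91753
Maximum is AUD→JPY→ZAR→AUD at 0.9543; no arbitrage — every cycle loses value.

0.9543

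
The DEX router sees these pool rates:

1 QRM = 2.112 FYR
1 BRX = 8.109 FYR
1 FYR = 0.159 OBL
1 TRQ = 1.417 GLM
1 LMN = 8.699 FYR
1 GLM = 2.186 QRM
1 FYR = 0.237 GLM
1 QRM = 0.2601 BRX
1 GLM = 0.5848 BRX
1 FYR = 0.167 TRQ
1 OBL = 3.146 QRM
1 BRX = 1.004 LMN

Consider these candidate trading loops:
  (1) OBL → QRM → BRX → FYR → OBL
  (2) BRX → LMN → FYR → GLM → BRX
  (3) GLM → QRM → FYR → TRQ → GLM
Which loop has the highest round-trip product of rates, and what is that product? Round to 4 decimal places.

(1) 3.146 × 0.2601 × 8.109 × 0.159 = 1.05503
(2) 1.004 × 8.699 × 0.237 × 0.5848 = 1.21048
(3) 2.186 × 2.112 × 0.167 × 1.417 = 1.09252
Highest is cycle (2) at 1.2105 (>1, arbitrage).

1.2105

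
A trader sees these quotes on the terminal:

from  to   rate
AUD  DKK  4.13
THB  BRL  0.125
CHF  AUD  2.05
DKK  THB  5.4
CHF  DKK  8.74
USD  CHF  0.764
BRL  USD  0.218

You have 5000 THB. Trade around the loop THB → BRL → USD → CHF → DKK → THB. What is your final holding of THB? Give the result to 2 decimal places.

5000 THB × 0.125 = 625 BRL
625 BRL × 0.218 = 136.25 USD
136.25 USD × 0.764 = 104.095 CHF
104.095 CHF × 8.74 = 909.7903 DKK
909.7903 DKK × 5.4 = 4912.86762 THB

4912.87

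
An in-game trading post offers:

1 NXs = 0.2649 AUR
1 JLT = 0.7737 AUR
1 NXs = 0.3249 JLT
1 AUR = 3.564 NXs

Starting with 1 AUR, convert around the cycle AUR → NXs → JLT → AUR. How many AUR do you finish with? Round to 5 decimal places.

0.89590

1 AUR × 3.564 = 3.564 NXs
3.564 NXs × 0.3249 = 1.1579436 JLT
1.1579436 JLT × 0.7737 = 0.89590096332 AUR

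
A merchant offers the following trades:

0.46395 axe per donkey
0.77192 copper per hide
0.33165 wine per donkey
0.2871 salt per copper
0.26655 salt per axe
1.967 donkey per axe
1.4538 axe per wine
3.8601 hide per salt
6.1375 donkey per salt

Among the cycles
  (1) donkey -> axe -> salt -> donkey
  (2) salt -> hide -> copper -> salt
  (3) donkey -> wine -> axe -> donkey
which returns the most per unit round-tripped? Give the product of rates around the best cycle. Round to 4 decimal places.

(1) 0.46395 × 0.26655 × 6.1375 = 0.75900
(2) 3.8601 × 0.77192 × 0.2871 = 0.85547
(3) 0.33165 × 1.4538 × 1.967 = 0.94839
Highest is cycle (3) at 0.9484 (≤1, no arbitrage).

0.9484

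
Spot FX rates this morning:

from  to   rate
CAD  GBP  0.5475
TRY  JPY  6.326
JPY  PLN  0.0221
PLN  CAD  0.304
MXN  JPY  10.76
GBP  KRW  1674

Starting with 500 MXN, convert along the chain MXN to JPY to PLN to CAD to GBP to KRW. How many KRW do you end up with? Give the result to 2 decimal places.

33127.43

500 MXN × 10.76 = 5380 JPY
5380 JPY × 0.0221 = 118.898 PLN
118.898 PLN × 0.304 = 36.144992 CAD
36.144992 CAD × 0.5475 = 19.78938312 GBP
19.78938312 GBP × 1674 = 33127.42734288 KRW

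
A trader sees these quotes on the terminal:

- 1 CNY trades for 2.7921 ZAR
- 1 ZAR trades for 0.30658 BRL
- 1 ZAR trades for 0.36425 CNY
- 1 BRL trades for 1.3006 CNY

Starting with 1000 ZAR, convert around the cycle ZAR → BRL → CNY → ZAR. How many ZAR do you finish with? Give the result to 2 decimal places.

1000 ZAR × 0.30658 = 306.58 BRL
306.58 BRL × 1.3006 = 398.737948 CNY
398.737948 CNY × 2.7921 = 1113.3162246108 ZAR

1113.32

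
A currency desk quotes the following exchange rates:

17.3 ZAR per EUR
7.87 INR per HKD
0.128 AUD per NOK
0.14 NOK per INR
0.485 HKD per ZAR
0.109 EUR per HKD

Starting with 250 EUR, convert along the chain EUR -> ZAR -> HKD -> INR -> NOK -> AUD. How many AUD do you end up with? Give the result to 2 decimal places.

250 EUR × 17.3 = 4325 ZAR
4325 ZAR × 0.485 = 2097.625 HKD
2097.625 HKD × 7.87 = 16508.30875 INR
16508.30875 INR × 0.14 = 2311.163225 NOK
2311.163225 NOK × 0.128 = 295.8288928 AUD

295.83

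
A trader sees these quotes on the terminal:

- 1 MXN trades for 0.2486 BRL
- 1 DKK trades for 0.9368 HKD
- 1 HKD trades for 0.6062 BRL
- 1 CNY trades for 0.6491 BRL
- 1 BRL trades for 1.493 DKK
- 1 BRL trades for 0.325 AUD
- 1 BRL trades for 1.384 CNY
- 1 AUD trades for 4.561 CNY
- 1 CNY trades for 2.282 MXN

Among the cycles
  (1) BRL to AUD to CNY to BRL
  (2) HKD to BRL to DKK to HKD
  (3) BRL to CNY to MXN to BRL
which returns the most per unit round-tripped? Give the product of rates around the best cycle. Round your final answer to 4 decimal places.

0.9622

(1) 0.325 × 4.561 × 0.6491 = 0.96218
(2) 0.6062 × 1.493 × 0.9368 = 0.84786
(3) 1.384 × 2.282 × 0.2486 = 0.78515
Highest is cycle (1) at 0.9622 (≤1, no arbitrage).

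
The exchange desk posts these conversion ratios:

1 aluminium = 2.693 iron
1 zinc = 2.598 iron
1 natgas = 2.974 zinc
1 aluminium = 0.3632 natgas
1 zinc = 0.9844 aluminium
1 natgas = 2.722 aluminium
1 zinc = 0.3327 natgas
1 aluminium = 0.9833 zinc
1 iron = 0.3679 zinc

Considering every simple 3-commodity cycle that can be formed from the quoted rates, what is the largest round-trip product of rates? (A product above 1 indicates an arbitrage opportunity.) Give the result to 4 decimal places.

aluminium→natgas→zinc→aluminium: 0.3632 × 2.974 × 0.9844 = 1.06331
aluminium→iron→zinc→aluminium: 2.693 × 0.3679 × 0.9844 = 0.97530
aluminium→zinc→natgas→aluminium: 0.9833 × 0.3327 × 2.722 = 0.89049
Maximum is aluminium→natgas→zinc→aluminium at 1.0633; arbitrage exists.

1.0633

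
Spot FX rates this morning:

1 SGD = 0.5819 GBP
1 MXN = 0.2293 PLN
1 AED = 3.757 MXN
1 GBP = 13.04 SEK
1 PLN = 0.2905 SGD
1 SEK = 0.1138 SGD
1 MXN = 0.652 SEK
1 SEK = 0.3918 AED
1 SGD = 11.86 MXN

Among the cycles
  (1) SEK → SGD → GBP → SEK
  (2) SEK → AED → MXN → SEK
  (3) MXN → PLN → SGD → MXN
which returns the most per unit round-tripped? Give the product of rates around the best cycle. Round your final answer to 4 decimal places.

(1) 0.1138 × 0.5819 × 13.04 = 0.86351
(2) 0.3918 × 3.757 × 0.652 = 0.95974
(3) 0.2293 × 0.2905 × 11.86 = 0.79001
Highest is cycle (2) at 0.9597 (≤1, no arbitrage).

0.9597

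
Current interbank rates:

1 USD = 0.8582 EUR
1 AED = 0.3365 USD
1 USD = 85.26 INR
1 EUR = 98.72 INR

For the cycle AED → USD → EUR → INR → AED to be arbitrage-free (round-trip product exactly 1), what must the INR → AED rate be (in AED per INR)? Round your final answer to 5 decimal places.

0.03508

Known legs of the cycle: 0.3365 × 0.8582 × 98.72 = 28.508786096
For no arbitrage the full-cycle product must be 1, so the missing rate is 1 / 28.508786096 ≈ 0.0350769.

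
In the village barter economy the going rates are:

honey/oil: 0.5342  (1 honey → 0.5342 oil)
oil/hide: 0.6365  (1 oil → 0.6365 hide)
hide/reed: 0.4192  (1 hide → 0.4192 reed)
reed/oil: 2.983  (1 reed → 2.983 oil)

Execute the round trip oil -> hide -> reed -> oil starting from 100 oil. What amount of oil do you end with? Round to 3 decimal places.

79.593

100 oil × 0.6365 = 63.65 hide
63.65 hide × 0.4192 = 26.68208 reed
26.68208 reed × 2.983 = 79.59264464 oil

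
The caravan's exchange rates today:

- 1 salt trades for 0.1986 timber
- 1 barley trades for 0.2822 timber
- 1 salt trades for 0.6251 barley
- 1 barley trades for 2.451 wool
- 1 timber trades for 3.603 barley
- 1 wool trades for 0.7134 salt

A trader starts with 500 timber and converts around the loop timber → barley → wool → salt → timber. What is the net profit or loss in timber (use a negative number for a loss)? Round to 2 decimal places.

500 timber × 3.603 = 1801.5 barley
1801.5 barley × 2.451 = 4415.4765 wool
4415.4765 wool × 0.7134 = 3150.0009351 salt
3150.0009351 salt × 0.1986 = 625.59018571086 timber
Net change: 625.59018571086 − 500 = 125.59018571086 timber

125.59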